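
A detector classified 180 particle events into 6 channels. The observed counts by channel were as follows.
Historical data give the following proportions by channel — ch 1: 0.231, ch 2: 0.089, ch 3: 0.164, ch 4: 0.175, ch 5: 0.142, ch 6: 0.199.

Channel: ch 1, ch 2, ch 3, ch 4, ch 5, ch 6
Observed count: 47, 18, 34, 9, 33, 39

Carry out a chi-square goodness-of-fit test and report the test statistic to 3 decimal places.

20.150

Expected counts E_i = n·p_i: 180×0.231 = 41.58, 180×0.089 = 16.02, 180×0.164 = 29.52, 180×0.175 = 31.5, 180×0.142 = 25.56, 180×0.199 = 35.82.
cat         O        E   (O−E)²/E
ch 1       47    41.58     0.7065
ch 2       18    16.02     0.2447
ch 3       34    29.52     0.6799
ch 4        9     31.5    16.0714
ch 5       33    25.56     2.1656
ch 6       39    35.82     0.2823
Sum = 20.150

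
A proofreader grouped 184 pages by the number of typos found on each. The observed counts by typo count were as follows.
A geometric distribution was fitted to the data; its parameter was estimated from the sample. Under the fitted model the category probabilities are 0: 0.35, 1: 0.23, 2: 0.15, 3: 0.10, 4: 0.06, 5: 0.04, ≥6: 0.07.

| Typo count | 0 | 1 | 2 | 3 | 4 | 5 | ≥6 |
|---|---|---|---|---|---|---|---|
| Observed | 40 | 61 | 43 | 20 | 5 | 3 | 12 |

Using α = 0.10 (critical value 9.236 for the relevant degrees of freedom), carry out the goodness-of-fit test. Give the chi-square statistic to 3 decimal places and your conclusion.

Expected counts E_i = n·p_i: 184×0.35 = 64.4, 184×0.23 = 42.32, 184×0.15 = 27.6, 184×0.10 = 18.4, 184×0.06 = 11.04, 184×0.04 = 7.36, 184×0.07 = 12.88.
cat         O        E   (O−E)²/E
0          40     64.4     9.2447
1          61    42.32     8.2453
2          43     27.6     8.5928
3          20     18.4     0.1391
4           5    11.04     3.3045
5           3     7.36     2.5828
≥6         12    12.88     0.0601
Sum = 32.169
df = 5. Since 32.169 > 9.236, we reject H₀.

32.169; reject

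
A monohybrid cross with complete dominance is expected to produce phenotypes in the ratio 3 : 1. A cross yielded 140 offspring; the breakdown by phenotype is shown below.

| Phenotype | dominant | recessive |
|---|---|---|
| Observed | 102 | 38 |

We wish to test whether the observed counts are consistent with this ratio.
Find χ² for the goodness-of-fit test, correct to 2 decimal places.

Ratio total = 4. Expected counts: 140×3/4 = 105, 140×1/4 = 35.
cat            O        E   (O−E)²/E
dominant     102      105      0.086
recessive     38       35      0.257
Sum = 0.34

0.34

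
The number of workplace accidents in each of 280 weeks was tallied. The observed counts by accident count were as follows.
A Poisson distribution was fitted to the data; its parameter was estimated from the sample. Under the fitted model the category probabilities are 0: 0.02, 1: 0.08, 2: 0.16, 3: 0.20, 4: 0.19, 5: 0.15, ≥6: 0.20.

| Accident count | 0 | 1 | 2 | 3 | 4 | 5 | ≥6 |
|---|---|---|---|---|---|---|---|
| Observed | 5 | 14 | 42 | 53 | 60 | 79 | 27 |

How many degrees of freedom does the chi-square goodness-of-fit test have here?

5

There are k = 7 categories and 1 parameter estimated from the data, so df = 7 − 1 − 1 = 5.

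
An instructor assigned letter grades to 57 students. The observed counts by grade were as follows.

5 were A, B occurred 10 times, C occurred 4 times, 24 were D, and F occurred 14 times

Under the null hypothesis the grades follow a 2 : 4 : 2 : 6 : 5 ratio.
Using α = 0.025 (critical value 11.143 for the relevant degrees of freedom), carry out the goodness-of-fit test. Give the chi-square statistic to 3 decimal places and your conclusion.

Ratio total = 19. Expected counts: 57×2/19 = 6, 57×4/19 = 12, 57×2/19 = 6, 57×6/19 = 18, 57×5/19 = 15.
cat         O        E   (O−E)²/E
A           5        6     0.1667
B          10       12     0.3333
C           4        6     0.6667
D          24       18     2.0000
F          14       15     0.0667
Sum = 3.233
df = 4. Since 3.233 < 11.143, we do not reject H₀.

3.233; do not reject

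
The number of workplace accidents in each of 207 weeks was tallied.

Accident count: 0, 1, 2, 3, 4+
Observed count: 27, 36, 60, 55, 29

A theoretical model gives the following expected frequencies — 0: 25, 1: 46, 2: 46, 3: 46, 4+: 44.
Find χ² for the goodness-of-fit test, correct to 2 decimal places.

0: (27 − 25)²/25 = 4/25 = 0.160
1: (36 − 46)²/46 = 100/46 = 2.174
2: (60 − 46)²/46 = 196/46 = 4.261
3: (55 − 46)²/46 = 81/46 = 1.761
4+: (29 − 44)²/44 = 225/44 = 5.114
Sum = 13.47

13.47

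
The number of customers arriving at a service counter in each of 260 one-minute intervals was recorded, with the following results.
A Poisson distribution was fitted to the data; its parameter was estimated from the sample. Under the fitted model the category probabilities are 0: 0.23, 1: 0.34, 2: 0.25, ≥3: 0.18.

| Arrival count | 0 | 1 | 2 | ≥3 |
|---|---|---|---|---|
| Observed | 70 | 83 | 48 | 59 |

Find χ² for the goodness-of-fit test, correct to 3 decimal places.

9.696

Expected counts E_i = n·p_i: 260×0.23 = 59.8, 260×0.34 = 88.4, 260×0.25 = 65, 260×0.18 = 46.8.
cat         O        E   (O−E)²/E
0          70     59.8     1.7398
1          83     88.4     0.3299
2          48       65     4.4462
≥3         59     46.8     3.1803
Sum = 9.696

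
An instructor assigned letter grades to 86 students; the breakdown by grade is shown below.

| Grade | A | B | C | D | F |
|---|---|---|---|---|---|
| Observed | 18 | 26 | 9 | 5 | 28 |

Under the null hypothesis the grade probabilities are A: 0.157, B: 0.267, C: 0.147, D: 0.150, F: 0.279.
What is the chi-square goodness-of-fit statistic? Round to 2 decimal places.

Expected counts E_i = n·p_i: 86×0.157 = 13.502, 86×0.267 = 22.962, 86×0.147 = 12.642, 86×0.150 = 12.9, 86×0.279 = 23.994.
cat         O        E   (O−E)²/E
A          18   13.502      1.498
B          26   22.962      0.402
C           9   12.642      1.049
D           5     12.9      4.838
F          28   23.994      0.669
Sum = 8.46

8.46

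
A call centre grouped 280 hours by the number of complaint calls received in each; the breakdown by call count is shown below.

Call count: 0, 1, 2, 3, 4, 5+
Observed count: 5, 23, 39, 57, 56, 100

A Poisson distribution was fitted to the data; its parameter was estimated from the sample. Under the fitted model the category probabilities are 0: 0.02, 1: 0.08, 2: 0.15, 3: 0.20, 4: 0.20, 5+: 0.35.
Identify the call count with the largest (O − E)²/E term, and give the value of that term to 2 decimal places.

2, 0.21

Expected counts E_i = n·p_i: 280×0.02 = 5.6, 280×0.08 = 22.4, 280×0.15 = 42, 280×0.20 = 56, 280×0.20 = 56, 280×0.35 = 98.
0: (5 − 5.6)²/5.6 = 0.36/5.6 = 0.064
1: (23 − 22.4)²/22.4 = 0.36/22.4 = 0.016
2: (39 − 42)²/42 = 9/42 = 0.214
3: (57 − 56)²/56 = 1/56 = 0.018
4: (56 − 56)²/56 = 0/56 = 0.000
5+: (100 − 98)²/98 = 4/98 = 0.041
The largest term is for 2: 0.21.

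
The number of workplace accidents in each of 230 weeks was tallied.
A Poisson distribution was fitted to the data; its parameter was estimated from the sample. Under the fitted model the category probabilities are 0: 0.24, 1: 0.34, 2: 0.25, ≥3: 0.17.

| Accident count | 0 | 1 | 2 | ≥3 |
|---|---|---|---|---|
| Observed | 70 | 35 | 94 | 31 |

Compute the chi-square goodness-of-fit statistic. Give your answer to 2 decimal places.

52.68

Expected counts E_i = n·p_i: 230×0.24 = 55.2, 230×0.34 = 78.2, 230×0.25 = 57.5, 230×0.17 = 39.1.
0: (70 − 55.2)²/55.2 = 219.04/55.2 = 3.968
1: (35 − 78.2)²/78.2 = 1866.24/78.2 = 23.865
2: (94 − 57.5)²/57.5 = 1332.25/57.5 = 23.170
≥3: (31 − 39.1)²/39.1 = 65.61/39.1 = 1.678
Sum = 52.68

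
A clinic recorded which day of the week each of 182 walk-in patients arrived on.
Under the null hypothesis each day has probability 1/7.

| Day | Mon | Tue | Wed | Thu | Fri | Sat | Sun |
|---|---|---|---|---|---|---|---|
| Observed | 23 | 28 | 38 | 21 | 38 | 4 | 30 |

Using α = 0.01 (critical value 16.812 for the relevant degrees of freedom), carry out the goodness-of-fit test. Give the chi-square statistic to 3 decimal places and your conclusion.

31.769; reject

Expected count for each of the 7 categories: 182/7 = 26.
χ² = (23−26)²/26 + (28−26)²/26 + (38−26)²/26 + (21−26)²/26 + (38−26)²/26 + (4−26)²/26 + (30−26)²/26
   = 0.3462 + 0.1538 + 5.5385 + 0.9615 + 5.5385 + 18.6154 + 0.6154
Sum = 31.769
df = 6. Since 31.769 > 16.812, we reject H₀.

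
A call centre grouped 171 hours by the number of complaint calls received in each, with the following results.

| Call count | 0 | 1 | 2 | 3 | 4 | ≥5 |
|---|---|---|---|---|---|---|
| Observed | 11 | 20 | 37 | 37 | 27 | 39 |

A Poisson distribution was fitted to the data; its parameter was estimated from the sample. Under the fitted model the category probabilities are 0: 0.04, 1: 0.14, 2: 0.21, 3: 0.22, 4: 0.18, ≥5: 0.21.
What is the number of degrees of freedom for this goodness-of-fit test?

4

There are k = 6 categories and 1 parameter estimated from the data, so df = 6 − 1 − 1 = 4.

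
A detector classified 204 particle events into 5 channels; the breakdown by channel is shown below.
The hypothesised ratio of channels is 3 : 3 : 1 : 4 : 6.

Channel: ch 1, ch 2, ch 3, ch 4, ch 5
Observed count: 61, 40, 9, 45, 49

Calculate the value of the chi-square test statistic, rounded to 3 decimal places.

26.090

Ratio total = 17. Expected counts: 204×3/17 = 36, 204×3/17 = 36, 204×1/17 = 12, 204×4/17 = 48, 204×6/17 = 72.
χ² = (61−36)²/36 + (40−36)²/36 + (9−12)²/12 + (45−48)²/48 + (49−72)²/72
   = 17.3611 + 0.4444 + 0.7500 + 0.1875 + 7.3472
Sum = 26.090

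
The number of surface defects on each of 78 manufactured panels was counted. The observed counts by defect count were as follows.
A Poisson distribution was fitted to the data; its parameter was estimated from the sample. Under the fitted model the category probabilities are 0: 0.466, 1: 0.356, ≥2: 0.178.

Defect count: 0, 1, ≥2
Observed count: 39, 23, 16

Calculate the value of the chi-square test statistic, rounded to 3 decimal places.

1.335

Expected counts E_i = n·p_i: 78×0.466 = 36.348, 78×0.356 = 27.768, 78×0.178 = 13.884.
0: (39 − 36.348)²/36.348 = 7.033104/36.348 = 0.1935
1: (23 − 27.768)²/27.768 = 22.733824/27.768 = 0.8187
≥2: (16 − 13.884)²/13.884 = 4.477456/13.884 = 0.3225
Sum = 1.335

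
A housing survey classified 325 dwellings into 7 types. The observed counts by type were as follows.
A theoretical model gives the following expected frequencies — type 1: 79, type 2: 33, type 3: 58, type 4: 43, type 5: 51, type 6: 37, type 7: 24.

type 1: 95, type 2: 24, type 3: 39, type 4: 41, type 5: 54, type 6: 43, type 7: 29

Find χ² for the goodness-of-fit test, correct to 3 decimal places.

cat         O        E   (O−E)²/E
type 1     95       79     3.2405
type 2     24       33     2.4545
type 3     39       58     6.2241
type 4     41       43     0.0930
type 5     54       51     0.1765
type 6     43       37     0.9730
type 7     29       24     1.0417
Sum = 14.203

14.203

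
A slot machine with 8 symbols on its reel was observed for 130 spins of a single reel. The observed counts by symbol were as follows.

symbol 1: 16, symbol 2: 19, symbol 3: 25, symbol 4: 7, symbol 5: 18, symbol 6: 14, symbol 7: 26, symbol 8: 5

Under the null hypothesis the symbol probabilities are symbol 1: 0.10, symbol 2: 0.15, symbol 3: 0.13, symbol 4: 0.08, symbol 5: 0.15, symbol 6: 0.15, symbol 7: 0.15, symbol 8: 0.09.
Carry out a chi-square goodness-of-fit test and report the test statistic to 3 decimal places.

13.369

Expected counts E_i = n·p_i: 130×0.10 = 13, 130×0.15 = 19.5, 130×0.13 = 16.9, 130×0.08 = 10.4, 130×0.15 = 19.5, 130×0.15 = 19.5, 130×0.15 = 19.5, 130×0.09 = 11.7.
χ² = (16−13)²/13 + (19−19.5)²/19.5 + (25−16.9)²/16.9 + (7−10.4)²/10.4 + (18−19.5)²/19.5 + (14−19.5)²/19.5 + (26−19.5)²/19.5 + (5−11.7)²/11.7
   = 0.6923 + 0.0128 + 3.8822 + 1.1115 + 0.1154 + 1.5513 + 2.1667 + 3.8368
Sum = 13.369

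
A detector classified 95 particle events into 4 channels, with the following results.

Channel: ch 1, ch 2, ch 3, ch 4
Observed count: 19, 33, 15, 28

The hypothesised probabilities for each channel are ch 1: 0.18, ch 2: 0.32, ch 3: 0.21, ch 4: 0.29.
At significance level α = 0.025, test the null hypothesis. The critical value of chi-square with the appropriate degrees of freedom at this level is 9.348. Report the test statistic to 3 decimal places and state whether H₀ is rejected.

Expected counts E_i = n·p_i: 95×0.18 = 17.1, 95×0.32 = 30.4, 95×0.21 = 19.95, 95×0.29 = 27.55.
χ² = (19−17.1)²/17.1 + (33−30.4)²/30.4 + (15−19.95)²/19.95 + (28−27.55)²/27.55
   = 0.2111 + 0.2224 + 1.2282 + 0.0074
Sum = 1.669
df = 3. Since 1.669 < 9.348, we do not reject H₀.

1.669; do not reject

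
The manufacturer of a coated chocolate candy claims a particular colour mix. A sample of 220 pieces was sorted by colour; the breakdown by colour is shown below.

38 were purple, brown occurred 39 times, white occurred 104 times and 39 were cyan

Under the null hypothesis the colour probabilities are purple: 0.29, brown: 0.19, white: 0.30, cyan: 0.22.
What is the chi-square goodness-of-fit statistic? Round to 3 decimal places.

Expected counts E_i = n·p_i: 220×0.29 = 63.8, 220×0.19 = 41.8, 220×0.30 = 66, 220×0.22 = 48.4.
purple: (38 − 63.8)²/63.8 = 665.64/63.8 = 10.4332
brown: (39 − 41.8)²/41.8 = 7.84/41.8 = 0.1876
white: (104 − 66)²/66 = 1444/66 = 21.8788
cyan: (39 − 48.4)²/48.4 = 88.36/48.4 = 1.8256
Sum = 34.325

34.325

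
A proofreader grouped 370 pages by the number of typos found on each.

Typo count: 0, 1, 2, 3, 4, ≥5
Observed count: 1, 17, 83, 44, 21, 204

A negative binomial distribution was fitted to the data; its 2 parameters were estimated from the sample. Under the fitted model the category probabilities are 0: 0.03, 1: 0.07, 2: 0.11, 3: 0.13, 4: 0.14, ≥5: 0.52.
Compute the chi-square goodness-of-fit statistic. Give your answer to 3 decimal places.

Expected counts E_i = n·p_i: 370×0.03 = 11.1, 370×0.07 = 25.9, 370×0.11 = 40.7, 370×0.13 = 48.1, 370×0.14 = 51.8, 370×0.52 = 192.4.
0: (1 − 11.1)²/11.1 = 102.01/11.1 = 9.1901
1: (17 − 25.9)²/25.9 = 79.21/25.9 = 3.0583
2: (83 − 40.7)²/40.7 = 1789.29/40.7 = 43.9629
3: (44 − 48.1)²/48.1 = 16.81/48.1 = 0.3495
4: (21 − 51.8)²/51.8 = 948.64/51.8 = 18.3135
≥5: (204 − 192.4)²/192.4 = 134.56/192.4 = 0.6994
Sum = 75.574

75.574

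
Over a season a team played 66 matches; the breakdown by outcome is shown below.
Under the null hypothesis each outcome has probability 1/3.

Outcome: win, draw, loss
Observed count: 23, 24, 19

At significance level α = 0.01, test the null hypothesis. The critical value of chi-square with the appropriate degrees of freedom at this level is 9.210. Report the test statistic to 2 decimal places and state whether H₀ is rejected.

0.64; do not reject

Expected count for each of the 3 categories: 66/3 = 22.
cat         O        E   (O−E)²/E
win        23       22      0.045
draw       24       22      0.182
loss       19       22      0.409
Sum = 0.64
df = 2. Since 0.64 < 9.210, we do not reject H₀.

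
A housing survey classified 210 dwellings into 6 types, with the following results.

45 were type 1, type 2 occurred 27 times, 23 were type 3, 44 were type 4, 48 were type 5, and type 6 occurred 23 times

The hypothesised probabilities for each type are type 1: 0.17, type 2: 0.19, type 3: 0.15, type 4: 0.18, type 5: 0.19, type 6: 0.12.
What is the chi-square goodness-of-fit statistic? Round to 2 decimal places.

11.74

Expected counts E_i = n·p_i: 210×0.17 = 35.7, 210×0.19 = 39.9, 210×0.15 = 31.5, 210×0.18 = 37.8, 210×0.19 = 39.9, 210×0.12 = 25.2.
χ² = (45−35.7)²/35.7 + (27−39.9)²/39.9 + (23−31.5)²/31.5 + (44−37.8)²/37.8 + (48−39.9)²/39.9 + (23−25.2)²/25.2
   = 2.423 + 4.171 + 2.294 + 1.017 + 1.644 + 0.192
Sum = 11.74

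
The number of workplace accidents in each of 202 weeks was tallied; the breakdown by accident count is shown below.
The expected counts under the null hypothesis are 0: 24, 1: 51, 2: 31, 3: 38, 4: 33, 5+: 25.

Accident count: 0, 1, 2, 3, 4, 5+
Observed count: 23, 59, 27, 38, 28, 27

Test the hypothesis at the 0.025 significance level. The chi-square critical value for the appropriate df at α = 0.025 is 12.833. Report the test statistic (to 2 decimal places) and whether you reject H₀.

2.73; do not reject

χ² = (23−24)²/24 + (59−51)²/51 + (27−31)²/31 + (38−38)²/38 + (28−33)²/33 + (27−25)²/25
   = 0.042 + 1.255 + 0.516 + 0.000 + 0.758 + 0.160
Sum = 2.73
df = 5. Since 2.73 < 12.833, we do not reject H₀.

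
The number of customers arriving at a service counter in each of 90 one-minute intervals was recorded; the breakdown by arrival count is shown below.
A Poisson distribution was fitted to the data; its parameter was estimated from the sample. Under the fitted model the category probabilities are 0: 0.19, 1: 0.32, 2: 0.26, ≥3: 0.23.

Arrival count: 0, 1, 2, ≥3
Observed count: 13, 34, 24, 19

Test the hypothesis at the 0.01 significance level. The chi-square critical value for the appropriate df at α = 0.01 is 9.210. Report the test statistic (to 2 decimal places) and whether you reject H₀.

Expected counts E_i = n·p_i: 90×0.19 = 17.1, 90×0.32 = 28.8, 90×0.26 = 23.4, 90×0.23 = 20.7.
cat         O        E   (O−E)²/E
0          13     17.1      0.983
1          34     28.8      0.939
2          24     23.4      0.015
≥3         19     20.7      0.140
Sum = 2.08
df = 2. Since 2.08 < 9.210, we do not reject H₀.

2.08; do not reject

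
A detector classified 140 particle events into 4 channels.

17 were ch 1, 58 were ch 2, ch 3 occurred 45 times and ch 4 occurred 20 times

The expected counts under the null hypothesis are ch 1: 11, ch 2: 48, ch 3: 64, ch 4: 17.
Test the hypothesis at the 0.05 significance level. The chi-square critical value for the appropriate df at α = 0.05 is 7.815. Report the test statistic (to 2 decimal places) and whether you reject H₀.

ch 1: (17 − 11)²/11 = 36/11 = 3.273
ch 2: (58 − 48)²/48 = 100/48 = 2.083
ch 3: (45 − 64)²/64 = 361/64 = 5.641
ch 4: (20 − 17)²/17 = 9/17 = 0.529
Sum = 11.53
df = 3. Since 11.53 > 7.815, we reject H₀.

11.53; reject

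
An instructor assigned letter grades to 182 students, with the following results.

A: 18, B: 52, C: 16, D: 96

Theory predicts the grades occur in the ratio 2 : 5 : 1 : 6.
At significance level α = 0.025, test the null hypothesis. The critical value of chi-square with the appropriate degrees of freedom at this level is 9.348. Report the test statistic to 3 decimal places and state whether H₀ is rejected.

9.908; reject

Ratio total = 14. Expected counts: 182×2/14 = 26, 182×5/14 = 65, 182×1/14 = 13, 182×6/14 = 78.
A: (18 − 26)²/26 = 64/26 = 2.4615
B: (52 − 65)²/65 = 169/65 = 2.6000
C: (16 − 13)²/13 = 9/13 = 0.6923
D: (96 − 78)²/78 = 324/78 = 4.1538
Sum = 9.908
df = 3. Since 9.908 > 9.348, we reject H₀.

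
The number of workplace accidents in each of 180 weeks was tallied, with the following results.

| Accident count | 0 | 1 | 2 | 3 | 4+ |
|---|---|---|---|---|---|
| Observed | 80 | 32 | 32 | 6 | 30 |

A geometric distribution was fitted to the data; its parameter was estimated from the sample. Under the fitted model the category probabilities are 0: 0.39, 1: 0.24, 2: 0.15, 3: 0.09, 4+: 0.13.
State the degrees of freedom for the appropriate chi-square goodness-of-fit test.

3

There are k = 5 categories and 1 parameter estimated from the data, so df = 5 − 1 − 1 = 3.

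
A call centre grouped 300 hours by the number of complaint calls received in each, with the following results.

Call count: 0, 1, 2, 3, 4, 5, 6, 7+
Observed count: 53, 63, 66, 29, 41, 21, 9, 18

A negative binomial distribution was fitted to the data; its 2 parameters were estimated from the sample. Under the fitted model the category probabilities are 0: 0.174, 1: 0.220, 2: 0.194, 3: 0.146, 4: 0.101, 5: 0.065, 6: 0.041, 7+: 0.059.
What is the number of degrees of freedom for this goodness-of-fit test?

5

There are k = 8 categories and 2 parameters estimated from the data, so df = 8 − 1 − 2 = 5.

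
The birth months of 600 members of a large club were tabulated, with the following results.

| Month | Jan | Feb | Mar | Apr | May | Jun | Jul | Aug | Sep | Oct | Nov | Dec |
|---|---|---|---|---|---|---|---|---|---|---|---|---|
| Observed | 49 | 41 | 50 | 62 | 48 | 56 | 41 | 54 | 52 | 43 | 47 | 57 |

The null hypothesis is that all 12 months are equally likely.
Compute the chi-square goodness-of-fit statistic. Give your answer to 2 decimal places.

Expected count for each of the 12 categories: 600/12 = 50.
Jan: (49 − 50)²/50 = 1/50 = 0.020
Feb: (41 − 50)²/50 = 81/50 = 1.620
Mar: (50 − 50)²/50 = 0/50 = 0.000
Apr: (62 − 50)²/50 = 144/50 = 2.880
May: (48 − 50)²/50 = 4/50 = 0.080
Jun: (56 − 50)²/50 = 36/50 = 0.720
Jul: (41 − 50)²/50 = 81/50 = 1.620
Aug: (54 − 50)²/50 = 16/50 = 0.320
Sep: (52 − 50)²/50 = 4/50 = 0.080
Oct: (43 − 50)²/50 = 49/50 = 0.980
Nov: (47 − 50)²/50 = 9/50 = 0.180
Dec: (57 − 50)²/50 = 49/50 = 0.980
Sum = 9.48

9.48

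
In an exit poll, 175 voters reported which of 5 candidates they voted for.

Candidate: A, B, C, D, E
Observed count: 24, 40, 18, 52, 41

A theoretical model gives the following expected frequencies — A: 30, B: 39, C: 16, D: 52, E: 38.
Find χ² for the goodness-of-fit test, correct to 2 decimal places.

cat         O        E   (O−E)²/E
A          24       30      1.200
B          40       39      0.026
C          18       16      0.250
D          52       52      0.000
E          41       38      0.237
Sum = 1.71

1.71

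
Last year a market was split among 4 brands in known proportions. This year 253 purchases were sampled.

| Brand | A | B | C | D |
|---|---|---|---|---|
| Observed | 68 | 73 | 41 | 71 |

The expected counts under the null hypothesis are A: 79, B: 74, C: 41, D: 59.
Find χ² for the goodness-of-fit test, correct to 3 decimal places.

A: (68 − 79)²/79 = 121/79 = 1.5316
B: (73 − 74)²/74 = 1/74 = 0.0135
C: (41 − 41)²/41 = 0/41 = 0.0000
D: (71 − 59)²/59 = 144/59 = 2.4407
Sum = 3.986

3.986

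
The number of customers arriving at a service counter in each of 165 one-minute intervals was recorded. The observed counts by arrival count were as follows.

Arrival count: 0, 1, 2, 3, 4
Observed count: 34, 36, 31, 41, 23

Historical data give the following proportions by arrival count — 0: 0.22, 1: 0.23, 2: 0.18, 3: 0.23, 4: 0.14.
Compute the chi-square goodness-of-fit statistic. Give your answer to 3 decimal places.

0.548

Expected counts E_i = n·p_i: 165×0.22 = 36.3, 165×0.23 = 37.95, 165×0.18 = 29.7, 165×0.23 = 37.95, 165×0.14 = 23.1.
χ² = (34−36.3)²/36.3 + (36−37.95)²/37.95 + (31−29.7)²/29.7 + (41−37.95)²/37.95 + (23−23.1)²/23.1
   = 0.1457 + 0.1002 + 0.0569 + 0.2451 + 0.0004
Sum = 0.548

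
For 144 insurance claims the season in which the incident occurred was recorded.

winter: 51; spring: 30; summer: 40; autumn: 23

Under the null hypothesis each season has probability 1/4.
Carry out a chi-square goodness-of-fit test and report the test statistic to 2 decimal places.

Under H₀ each category has probability 1/4, so each expected count is 144/4 = 36.
cat         O        E   (O−E)²/E
winter     51       36      6.250
spring     30       36      1.000
summer     40       36      0.444
autumn     23       36      4.694
Sum = 12.39

12.39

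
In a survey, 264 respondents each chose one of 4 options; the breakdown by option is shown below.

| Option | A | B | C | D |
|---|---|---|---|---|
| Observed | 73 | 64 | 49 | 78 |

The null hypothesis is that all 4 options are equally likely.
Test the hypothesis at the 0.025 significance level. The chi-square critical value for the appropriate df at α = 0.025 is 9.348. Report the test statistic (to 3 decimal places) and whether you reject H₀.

7.364; do not reject

Under H₀ each category has probability 1/4, so each expected count is 264/4 = 66.
χ² = (73−66)²/66 + (64−66)²/66 + (49−66)²/66 + (78−66)²/66
   = 0.7424 + 0.0606 + 4.3788 + 2.1818
Sum = 7.364
df = 3. Since 7.364 < 9.348, we do not reject H₀.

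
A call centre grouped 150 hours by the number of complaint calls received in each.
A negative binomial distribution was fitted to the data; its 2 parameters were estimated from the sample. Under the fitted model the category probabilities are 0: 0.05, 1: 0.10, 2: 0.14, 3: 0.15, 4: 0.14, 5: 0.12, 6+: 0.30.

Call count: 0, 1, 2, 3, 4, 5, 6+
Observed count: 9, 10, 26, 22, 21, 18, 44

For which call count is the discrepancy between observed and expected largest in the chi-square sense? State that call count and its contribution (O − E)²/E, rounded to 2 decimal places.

Expected counts E_i = n·p_i: 150×0.05 = 7.5, 150×0.10 = 15, 150×0.14 = 21, 150×0.15 = 22.5, 150×0.14 = 21, 150×0.12 = 18, 150×0.30 = 45.
cat         O        E   (O−E)²/E
0           9      7.5      0.300
1          10       15      1.667
2          26       21      1.190
3          22     22.5      0.011
4          21       21      0.000
5          18       18      0.000
6+         44       45      0.022
The largest term is for 1: 1.67.

1, 1.67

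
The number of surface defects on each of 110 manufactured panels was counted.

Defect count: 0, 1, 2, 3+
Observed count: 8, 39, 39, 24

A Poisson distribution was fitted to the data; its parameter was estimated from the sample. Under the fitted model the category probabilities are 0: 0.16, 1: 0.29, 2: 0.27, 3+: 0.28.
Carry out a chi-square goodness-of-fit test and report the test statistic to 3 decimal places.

Expected counts E_i = n·p_i: 110×0.16 = 17.6, 110×0.29 = 31.9, 110×0.27 = 29.7, 110×0.28 = 30.8.
0: (8 − 17.6)²/17.6 = 92.16/17.6 = 5.2364
1: (39 − 31.9)²/31.9 = 50.41/31.9 = 1.5803
2: (39 − 29.7)²/29.7 = 86.49/29.7 = 2.9121
3+: (24 − 30.8)²/30.8 = 46.24/30.8 = 1.5013
Sum = 11.230

11.230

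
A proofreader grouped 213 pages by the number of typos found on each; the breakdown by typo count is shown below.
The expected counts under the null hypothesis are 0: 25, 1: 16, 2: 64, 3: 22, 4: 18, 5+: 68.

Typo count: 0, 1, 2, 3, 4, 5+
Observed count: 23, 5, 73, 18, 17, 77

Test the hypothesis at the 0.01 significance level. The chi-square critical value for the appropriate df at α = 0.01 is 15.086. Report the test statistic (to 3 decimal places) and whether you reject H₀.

χ² = (23−25)²/25 + (5−16)²/16 + (73−64)²/64 + (18−22)²/22 + (17−18)²/18 + (77−68)²/68
   = 0.1600 + 7.5625 + 1.2656 + 0.7273 + 0.0556 + 1.1912
Sum = 10.962
df = 5. Since 10.962 < 15.086, we do not reject H₀.

10.962; do not reject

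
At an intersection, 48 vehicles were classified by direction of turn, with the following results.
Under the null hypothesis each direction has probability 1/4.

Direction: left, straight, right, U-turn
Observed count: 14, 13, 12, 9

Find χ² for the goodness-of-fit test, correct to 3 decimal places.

1.167

Expected count for each of the 4 categories: 48/4 = 12.
left: (14 − 12)²/12 = 4/12 = 0.3333
straight: (13 − 12)²/12 = 1/12 = 0.0833
right: (12 − 12)²/12 = 0/12 = 0.0000
U-turn: (9 − 12)²/12 = 9/12 = 0.7500
Sum = 1.167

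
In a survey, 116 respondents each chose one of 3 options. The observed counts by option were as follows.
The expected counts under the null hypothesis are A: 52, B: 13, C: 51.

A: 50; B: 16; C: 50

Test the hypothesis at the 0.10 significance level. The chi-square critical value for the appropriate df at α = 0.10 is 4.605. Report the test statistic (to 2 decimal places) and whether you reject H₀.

cat         O        E   (O−E)²/E
A          50       52      0.077
B          16       13      0.692
C          50       51      0.020
Sum = 0.79
df = 2. Since 0.79 < 4.605, we do not reject H₀.

0.79; do not reject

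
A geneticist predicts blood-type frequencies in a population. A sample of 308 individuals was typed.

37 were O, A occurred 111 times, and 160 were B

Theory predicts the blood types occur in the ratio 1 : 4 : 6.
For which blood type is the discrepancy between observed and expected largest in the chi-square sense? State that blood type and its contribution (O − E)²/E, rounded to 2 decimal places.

Ratio total = 11. Expected counts: 308×1/11 = 28, 308×4/11 = 112, 308×6/11 = 168.
O: (37 − 28)²/28 = 81/28 = 2.893
A: (111 − 112)²/112 = 1/112 = 0.009
B: (160 − 168)²/168 = 64/168 = 0.381
The largest term is for O: 2.89.

O, 2.89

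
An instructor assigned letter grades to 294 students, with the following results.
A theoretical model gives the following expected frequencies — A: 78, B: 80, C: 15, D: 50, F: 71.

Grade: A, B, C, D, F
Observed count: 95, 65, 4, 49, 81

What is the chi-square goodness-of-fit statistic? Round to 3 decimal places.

16.013

χ² = (95−78)²/78 + (65−80)²/80 + (4−15)²/15 + (49−50)²/50 + (81−71)²/71
   = 3.7051 + 2.8125 + 8.0667 + 0.0200 + 1.4085
Sum = 16.013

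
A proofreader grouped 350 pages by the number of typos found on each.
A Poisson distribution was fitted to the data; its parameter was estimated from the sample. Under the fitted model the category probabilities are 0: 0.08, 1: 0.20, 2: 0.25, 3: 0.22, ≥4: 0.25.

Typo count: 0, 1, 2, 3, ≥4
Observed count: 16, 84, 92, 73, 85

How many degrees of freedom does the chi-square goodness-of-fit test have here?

3

There are k = 5 categories and 1 parameter estimated from the data, so df = 5 − 1 − 1 = 3.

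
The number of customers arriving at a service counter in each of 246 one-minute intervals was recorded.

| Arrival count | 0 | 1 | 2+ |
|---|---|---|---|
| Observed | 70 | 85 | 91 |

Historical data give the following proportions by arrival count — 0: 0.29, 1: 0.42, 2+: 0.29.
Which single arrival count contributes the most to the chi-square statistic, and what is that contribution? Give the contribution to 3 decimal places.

2+, 5.418

Expected counts E_i = n·p_i: 246×0.29 = 71.34, 246×0.42 = 103.32, 246×0.29 = 71.34.
cat         O        E   (O−E)²/E
0          70    71.34     0.0252
1          85   103.32     3.2484
2+         91    71.34     5.4179
The largest term is for 2+: 5.418.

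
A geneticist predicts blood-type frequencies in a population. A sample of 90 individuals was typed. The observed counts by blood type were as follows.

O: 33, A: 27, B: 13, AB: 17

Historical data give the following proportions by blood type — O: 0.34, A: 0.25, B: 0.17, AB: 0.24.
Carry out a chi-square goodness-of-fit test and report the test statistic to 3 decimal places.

2.414

Expected counts E_i = n·p_i: 90×0.34 = 30.6, 90×0.25 = 22.5, 90×0.17 = 15.3, 90×0.24 = 21.6.
χ² = (33−30.6)²/30.6 + (27−22.5)²/22.5 + (13−15.3)²/15.3 + (17−21.6)²/21.6
   = 0.1882 + 0.9000 + 0.3458 + 0.9796
Sum = 2.414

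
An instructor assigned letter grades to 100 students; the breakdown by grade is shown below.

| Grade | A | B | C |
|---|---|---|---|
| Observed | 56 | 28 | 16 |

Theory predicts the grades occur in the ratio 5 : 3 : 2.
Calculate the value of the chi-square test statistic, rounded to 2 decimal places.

Ratio total = 10. Expected counts: 100×5/10 = 50, 100×3/10 = 30, 100×2/10 = 20.
A: (56 − 50)²/50 = 36/50 = 0.720
B: (28 − 30)²/30 = 4/30 = 0.133
C: (16 − 20)²/20 = 16/20 = 0.800
Sum = 1.65

1.65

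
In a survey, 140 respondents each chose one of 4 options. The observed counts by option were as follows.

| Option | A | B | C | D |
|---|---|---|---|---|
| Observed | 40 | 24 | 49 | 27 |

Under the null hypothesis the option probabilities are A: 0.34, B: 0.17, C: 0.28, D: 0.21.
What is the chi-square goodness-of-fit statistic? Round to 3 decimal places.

3.861

Expected counts E_i = n·p_i: 140×0.34 = 47.6, 140×0.17 = 23.8, 140×0.28 = 39.2, 140×0.21 = 29.4.
cat         O        E   (O−E)²/E
A          40     47.6     1.2134
B          24     23.8     0.0017
C          49     39.2     2.4500
D          27     29.4     0.1959
Sum = 3.861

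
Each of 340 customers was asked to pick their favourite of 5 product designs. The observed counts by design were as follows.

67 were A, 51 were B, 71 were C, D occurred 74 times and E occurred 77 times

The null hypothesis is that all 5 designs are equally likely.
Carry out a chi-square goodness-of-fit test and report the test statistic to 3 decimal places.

6.118

Expected count for each of the 5 categories: 340/5 = 68.
χ² = (67−68)²/68 + (51−68)²/68 + (71−68)²/68 + (74−68)²/68 + (77−68)²/68
   = 0.0147 + 4.2500 + 0.1324 + 0.5294 + 1.1912
Sum = 6.118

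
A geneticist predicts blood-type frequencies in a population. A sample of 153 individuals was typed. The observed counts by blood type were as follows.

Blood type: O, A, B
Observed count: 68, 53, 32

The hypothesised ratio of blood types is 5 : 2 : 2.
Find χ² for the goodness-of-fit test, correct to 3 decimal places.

14.135

Ratio total = 9. Expected counts: 153×5/9 = 85, 153×2/9 = 34, 153×2/9 = 34.
O: (68 − 85)²/85 = 289/85 = 3.4000
A: (53 − 34)²/34 = 361/34 = 10.6176
B: (32 − 34)²/34 = 4/34 = 0.1176
Sum = 14.135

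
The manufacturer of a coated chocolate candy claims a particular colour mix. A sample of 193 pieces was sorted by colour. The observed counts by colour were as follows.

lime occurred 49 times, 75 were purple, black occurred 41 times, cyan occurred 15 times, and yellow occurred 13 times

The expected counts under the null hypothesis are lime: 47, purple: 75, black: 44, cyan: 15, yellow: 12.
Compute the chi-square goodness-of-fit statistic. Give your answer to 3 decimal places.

0.373

χ² = (49−47)²/47 + (75−75)²/75 + (41−44)²/44 + (15−15)²/15 + (13−12)²/12
   = 0.0851 + 0.0000 + 0.2045 + 0.0000 + 0.0833
Sum = 0.373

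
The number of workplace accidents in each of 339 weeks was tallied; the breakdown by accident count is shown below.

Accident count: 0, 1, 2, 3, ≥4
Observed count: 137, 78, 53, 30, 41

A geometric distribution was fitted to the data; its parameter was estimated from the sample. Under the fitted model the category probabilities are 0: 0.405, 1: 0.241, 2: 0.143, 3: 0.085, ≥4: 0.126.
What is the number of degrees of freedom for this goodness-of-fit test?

3

There are k = 5 categories and 1 parameter estimated from the data, so df = 5 − 1 − 1 = 3.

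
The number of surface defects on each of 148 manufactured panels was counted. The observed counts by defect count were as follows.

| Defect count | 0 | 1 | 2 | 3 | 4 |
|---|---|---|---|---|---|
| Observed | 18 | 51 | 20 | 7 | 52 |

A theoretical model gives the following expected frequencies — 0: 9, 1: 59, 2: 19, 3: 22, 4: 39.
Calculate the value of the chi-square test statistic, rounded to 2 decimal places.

0: (18 − 9)²/9 = 81/9 = 9.000
1: (51 − 59)²/59 = 64/59 = 1.085
2: (20 − 19)²/19 = 1/19 = 0.053
3: (7 − 22)²/22 = 225/22 = 10.227
4: (52 − 39)²/39 = 169/39 = 4.333
Sum = 24.70

24.70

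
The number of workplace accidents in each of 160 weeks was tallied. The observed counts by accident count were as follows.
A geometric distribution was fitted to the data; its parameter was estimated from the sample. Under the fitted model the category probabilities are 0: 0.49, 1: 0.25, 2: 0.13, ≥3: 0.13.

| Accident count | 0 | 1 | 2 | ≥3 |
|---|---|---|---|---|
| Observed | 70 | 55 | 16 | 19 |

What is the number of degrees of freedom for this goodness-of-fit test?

There are k = 4 categories and 1 parameter estimated from the data, so df = 4 − 1 − 1 = 2.

2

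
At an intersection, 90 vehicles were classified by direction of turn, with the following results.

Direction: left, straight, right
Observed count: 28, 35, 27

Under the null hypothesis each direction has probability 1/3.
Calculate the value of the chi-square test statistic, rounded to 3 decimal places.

1.267

Expected count for each of the 3 categories: 90/3 = 30.
χ² = (28−30)²/30 + (35−30)²/30 + (27−30)²/30
   = 0.1333 + 0.8333 + 0.3000
Sum = 1.267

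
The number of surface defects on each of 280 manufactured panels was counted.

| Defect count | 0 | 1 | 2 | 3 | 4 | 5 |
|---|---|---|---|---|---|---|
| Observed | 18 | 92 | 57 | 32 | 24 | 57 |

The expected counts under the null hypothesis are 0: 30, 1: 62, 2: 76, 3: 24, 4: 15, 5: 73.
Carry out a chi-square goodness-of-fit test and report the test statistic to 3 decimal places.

35.640

χ² = (18−30)²/30 + (92−62)²/62 + (57−76)²/76 + (32−24)²/24 + (24−15)²/15 + (57−73)²/73
   = 4.8000 + 14.5161 + 4.7500 + 2.6667 + 5.4000 + 3.5068
Sum = 35.640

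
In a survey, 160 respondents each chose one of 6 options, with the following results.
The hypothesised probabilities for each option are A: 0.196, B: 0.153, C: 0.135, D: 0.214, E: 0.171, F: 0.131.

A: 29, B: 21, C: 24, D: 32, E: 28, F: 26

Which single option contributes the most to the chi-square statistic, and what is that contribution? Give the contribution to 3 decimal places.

Expected counts E_i = n·p_i: 160×0.196 = 31.36, 160×0.153 = 24.48, 160×0.135 = 21.6, 160×0.214 = 34.24, 160×0.171 = 27.36, 160×0.131 = 20.96.
χ² = (29−31.36)²/31.36 + (21−24.48)²/24.48 + (24−21.6)²/21.6 + (32−34.24)²/34.24 + (28−27.36)²/27.36 + (26−20.96)²/20.96
   = 0.1776 + 0.4947 + 0.2667 + 0.1465 + 0.0150 + 1.2119
The largest term is for F: 1.212.

F, 1.212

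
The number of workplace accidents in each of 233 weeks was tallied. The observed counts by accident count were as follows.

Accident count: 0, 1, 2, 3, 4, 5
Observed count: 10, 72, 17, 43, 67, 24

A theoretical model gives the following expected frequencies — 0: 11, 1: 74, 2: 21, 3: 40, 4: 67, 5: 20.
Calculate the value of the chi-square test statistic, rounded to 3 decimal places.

0: (10 − 11)²/11 = 1/11 = 0.0909
1: (72 − 74)²/74 = 4/74 = 0.0541
2: (17 − 21)²/21 = 16/21 = 0.7619
3: (43 − 40)²/40 = 9/40 = 0.2250
4: (67 − 67)²/67 = 0/67 = 0.0000
5: (24 − 20)²/20 = 16/20 = 0.8000
Sum = 1.932

1.932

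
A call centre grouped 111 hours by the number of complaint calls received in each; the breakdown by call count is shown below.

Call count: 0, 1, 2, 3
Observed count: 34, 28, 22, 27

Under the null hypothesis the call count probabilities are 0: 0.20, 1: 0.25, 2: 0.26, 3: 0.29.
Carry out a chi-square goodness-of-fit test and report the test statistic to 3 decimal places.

Expected counts E_i = n·p_i: 111×0.20 = 22.2, 111×0.25 = 27.75, 111×0.26 = 28.86, 111×0.29 = 32.19.
0: (34 − 22.2)²/22.2 = 139.24/22.2 = 6.2721
1: (28 − 27.75)²/27.75 = 0.0625/27.75 = 0.0023
2: (22 − 28.86)²/28.86 = 47.0596/28.86 = 1.6306
3: (27 − 32.19)²/32.19 = 26.9361/32.19 = 0.8368
Sum = 8.742

8.742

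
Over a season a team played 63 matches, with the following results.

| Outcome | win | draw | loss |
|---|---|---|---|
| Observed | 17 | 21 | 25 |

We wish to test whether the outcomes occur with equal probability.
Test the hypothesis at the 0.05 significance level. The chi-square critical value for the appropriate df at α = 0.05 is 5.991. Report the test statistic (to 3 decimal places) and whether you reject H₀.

Under H₀ each category has probability 1/3, so each expected count is 63/3 = 21.
cat         O        E   (O−E)²/E
win        17       21     0.7619
draw       21       21     0.0000
loss       25       21     0.7619
Sum = 1.524
df = 2. Since 1.524 < 5.991, we do not reject H₀.

1.524; do not reject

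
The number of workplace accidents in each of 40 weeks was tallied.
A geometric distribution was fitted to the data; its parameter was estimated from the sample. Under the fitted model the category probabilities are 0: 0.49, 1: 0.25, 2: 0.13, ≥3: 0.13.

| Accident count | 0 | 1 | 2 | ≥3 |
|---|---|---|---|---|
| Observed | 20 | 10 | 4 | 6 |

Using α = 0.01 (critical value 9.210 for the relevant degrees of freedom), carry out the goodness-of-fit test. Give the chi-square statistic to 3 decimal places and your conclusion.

0.408; do not reject

Expected counts E_i = n·p_i: 40×0.49 = 19.6, 40×0.25 = 10, 40×0.13 = 5.2, 40×0.13 = 5.2.
cat         O        E   (O−E)²/E
0          20     19.6     0.0082
1          10       10     0.0000
2           4      5.2     0.2769
≥3          6      5.2     0.1231
Sum = 0.408
df = 2. Since 0.408 < 9.210, we do not reject H₀.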